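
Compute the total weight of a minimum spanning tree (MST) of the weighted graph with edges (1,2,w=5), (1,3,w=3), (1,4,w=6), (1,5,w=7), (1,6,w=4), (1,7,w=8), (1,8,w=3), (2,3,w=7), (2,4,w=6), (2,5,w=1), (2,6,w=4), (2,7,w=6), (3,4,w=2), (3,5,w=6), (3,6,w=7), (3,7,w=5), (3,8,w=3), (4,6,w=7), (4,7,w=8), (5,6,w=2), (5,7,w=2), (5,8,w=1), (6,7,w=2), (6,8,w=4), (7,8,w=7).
14 (MST edges: (1,3,w=3), (1,8,w=3), (2,5,w=1), (3,4,w=2), (5,6,w=2), (5,7,w=2), (5,8,w=1); sum of weights 3 + 3 + 1 + 2 + 2 + 2 + 1 = 14)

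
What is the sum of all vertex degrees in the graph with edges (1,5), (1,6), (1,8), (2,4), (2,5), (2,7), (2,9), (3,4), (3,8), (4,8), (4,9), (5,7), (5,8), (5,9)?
28 (handshake: sum of degrees = 2|E| = 2 x 14 = 28)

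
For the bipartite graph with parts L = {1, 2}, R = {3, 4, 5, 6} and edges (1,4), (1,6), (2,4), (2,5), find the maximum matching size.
2 (matching: (1,6), (2,5); upper bound min(|L|,|R|) = min(2,4) = 2)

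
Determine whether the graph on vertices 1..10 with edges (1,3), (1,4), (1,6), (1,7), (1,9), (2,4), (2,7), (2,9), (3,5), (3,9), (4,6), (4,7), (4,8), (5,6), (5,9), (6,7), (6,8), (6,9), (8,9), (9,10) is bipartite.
No (odd cycle of length 3: 9 -> 1 -> 6 -> 9)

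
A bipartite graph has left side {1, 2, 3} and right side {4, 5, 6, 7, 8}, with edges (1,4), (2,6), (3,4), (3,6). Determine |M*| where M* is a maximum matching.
2 (matching: (1,4), (2,6); upper bound min(|L|,|R|) = min(3,5) = 3)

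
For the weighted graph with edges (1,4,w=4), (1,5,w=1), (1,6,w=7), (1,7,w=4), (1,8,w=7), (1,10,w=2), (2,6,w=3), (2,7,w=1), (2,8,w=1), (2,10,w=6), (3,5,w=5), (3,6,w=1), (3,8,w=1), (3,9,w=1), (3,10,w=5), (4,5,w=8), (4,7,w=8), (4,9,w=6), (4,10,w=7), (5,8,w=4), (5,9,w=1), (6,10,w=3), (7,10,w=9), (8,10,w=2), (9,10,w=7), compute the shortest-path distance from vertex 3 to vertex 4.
7 (path: 3 -> 9 -> 4; weights 1 + 6 = 7)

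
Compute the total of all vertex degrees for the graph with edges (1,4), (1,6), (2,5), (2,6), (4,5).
10 (handshake: sum of degrees = 2|E| = 2 x 5 = 10)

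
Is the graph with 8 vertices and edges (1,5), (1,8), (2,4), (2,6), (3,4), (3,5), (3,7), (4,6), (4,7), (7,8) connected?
Yes (BFS from 1 visits [1, 5, 8, 3, 7, 4, 2, 6] — all 8 vertices reached)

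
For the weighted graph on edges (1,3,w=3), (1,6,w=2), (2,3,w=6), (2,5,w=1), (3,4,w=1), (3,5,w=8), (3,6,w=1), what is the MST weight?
11 (MST edges: (1,6,w=2), (2,3,w=6), (2,5,w=1), (3,4,w=1), (3,6,w=1); sum of weights 2 + 6 + 1 + 1 + 1 = 11)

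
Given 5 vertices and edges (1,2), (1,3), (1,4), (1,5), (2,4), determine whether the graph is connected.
Yes (BFS from 1 visits [1, 2, 3, 4, 5] — all 5 vertices reached)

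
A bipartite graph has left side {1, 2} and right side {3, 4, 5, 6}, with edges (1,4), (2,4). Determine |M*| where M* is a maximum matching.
1 (matching: (1,4); upper bound min(|L|,|R|) = min(2,4) = 2)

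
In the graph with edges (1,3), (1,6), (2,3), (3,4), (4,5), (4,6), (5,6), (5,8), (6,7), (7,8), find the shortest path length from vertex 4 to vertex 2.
2 (path: 4 -> 3 -> 2, 2 edges)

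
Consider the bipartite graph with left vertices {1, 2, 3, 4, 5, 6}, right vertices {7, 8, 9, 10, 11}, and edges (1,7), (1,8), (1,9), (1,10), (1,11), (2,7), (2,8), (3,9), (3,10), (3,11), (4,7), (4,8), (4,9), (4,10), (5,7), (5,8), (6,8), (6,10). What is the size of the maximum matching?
5 (matching: (1,11), (2,8), (3,10), (4,9), (5,7); upper bound min(|L|,|R|) = min(6,5) = 5)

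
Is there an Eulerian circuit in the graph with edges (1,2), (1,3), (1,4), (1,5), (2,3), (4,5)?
Yes (the graph is connected and all 5 vertices have even degree)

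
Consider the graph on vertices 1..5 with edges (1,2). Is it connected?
No, it has 4 components: {1, 2}, {3}, {4}, {5}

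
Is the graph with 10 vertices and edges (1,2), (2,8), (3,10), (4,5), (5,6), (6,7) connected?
No, it has 4 components: {1, 2, 8}, {3, 10}, {4, 5, 6, 7}, {9}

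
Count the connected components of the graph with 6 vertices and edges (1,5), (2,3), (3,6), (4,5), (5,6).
1 (components: {1, 2, 3, 4, 5, 6})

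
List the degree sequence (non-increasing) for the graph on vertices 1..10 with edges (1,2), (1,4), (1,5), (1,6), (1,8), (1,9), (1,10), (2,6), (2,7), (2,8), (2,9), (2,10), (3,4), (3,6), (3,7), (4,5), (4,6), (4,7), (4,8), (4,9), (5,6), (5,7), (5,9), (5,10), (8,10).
[7, 7, 6, 6, 5, 4, 4, 4, 4, 3] (degrees: deg(1)=7, deg(2)=6, deg(3)=3, deg(4)=7, deg(5)=6, deg(6)=5, deg(7)=4, deg(8)=4, deg(9)=4, deg(10)=4)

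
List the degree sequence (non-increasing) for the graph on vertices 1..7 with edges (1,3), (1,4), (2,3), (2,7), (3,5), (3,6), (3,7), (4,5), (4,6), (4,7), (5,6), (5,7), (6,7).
[5, 5, 4, 4, 4, 2, 2] (degrees: deg(1)=2, deg(2)=2, deg(3)=5, deg(4)=4, deg(5)=4, deg(6)=4, deg(7)=5)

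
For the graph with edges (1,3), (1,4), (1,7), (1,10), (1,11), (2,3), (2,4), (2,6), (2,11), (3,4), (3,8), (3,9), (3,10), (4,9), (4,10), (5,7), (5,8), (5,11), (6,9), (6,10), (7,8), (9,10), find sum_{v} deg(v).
44 (handshake: sum of degrees = 2|E| = 2 x 22 = 44)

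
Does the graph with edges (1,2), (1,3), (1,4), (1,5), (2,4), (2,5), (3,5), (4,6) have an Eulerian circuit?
No (4 vertices have odd degree: {2, 4, 5, 6}; Eulerian circuit requires 0)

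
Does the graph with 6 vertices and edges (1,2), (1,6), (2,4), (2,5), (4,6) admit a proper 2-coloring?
Yes. Partition: {1, 3, 4, 5}, {2, 6}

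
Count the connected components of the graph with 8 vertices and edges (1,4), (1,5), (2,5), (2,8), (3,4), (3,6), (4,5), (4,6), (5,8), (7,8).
1 (components: {1, 2, 3, 4, 5, 6, 7, 8})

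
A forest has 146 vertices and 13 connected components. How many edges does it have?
133 (Each of the 13 component trees on V_i vertices has V_i - 1 edges; summing gives V - C = 146 - 13 = 133)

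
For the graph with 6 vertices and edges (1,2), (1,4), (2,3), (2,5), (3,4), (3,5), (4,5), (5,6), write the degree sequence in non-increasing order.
[4, 3, 3, 3, 2, 1] (degrees: deg(1)=2, deg(2)=3, deg(3)=3, deg(4)=3, deg(5)=4, deg(6)=1)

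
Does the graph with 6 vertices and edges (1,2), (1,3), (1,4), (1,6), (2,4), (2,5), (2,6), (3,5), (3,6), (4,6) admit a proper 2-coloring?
No (odd cycle of length 3: 6 -> 1 -> 2 -> 6)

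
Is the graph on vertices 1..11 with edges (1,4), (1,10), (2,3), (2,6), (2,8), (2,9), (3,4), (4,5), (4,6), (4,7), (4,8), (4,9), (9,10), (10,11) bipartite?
Yes. Partition: {1, 3, 5, 6, 7, 8, 9, 11}, {2, 4, 10}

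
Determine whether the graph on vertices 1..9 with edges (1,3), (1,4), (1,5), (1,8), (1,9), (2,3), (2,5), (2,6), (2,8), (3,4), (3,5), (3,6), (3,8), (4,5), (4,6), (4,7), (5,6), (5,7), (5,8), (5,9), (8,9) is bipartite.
No (odd cycle of length 3: 5 -> 1 -> 3 -> 5)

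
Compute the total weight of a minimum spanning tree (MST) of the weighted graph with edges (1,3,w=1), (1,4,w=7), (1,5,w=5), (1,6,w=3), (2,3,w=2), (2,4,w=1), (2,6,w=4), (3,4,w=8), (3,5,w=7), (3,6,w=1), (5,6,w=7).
10 (MST edges: (1,3,w=1), (1,5,w=5), (2,3,w=2), (2,4,w=1), (3,6,w=1); sum of weights 1 + 5 + 2 + 1 + 1 = 10)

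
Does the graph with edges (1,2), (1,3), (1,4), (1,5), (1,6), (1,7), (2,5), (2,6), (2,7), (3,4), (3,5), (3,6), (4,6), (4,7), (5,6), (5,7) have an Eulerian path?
Yes (the graph is connected and exactly 2 vertices have odd degree: {5, 6}; any Eulerian path must start and end at those)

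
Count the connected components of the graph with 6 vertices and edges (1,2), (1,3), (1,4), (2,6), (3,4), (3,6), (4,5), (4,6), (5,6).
1 (components: {1, 2, 3, 4, 5, 6})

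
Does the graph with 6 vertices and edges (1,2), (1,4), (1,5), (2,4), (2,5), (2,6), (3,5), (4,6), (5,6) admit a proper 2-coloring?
No (odd cycle of length 3: 4 -> 1 -> 2 -> 4)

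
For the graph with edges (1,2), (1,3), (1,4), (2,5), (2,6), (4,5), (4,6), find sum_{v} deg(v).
14 (handshake: sum of degrees = 2|E| = 2 x 7 = 14)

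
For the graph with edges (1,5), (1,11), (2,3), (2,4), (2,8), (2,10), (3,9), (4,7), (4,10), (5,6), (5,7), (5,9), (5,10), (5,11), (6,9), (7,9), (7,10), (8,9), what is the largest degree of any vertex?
6 (attained at vertex 5)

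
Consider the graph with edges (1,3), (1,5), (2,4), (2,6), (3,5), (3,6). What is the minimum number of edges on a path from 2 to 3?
2 (path: 2 -> 6 -> 3, 2 edges)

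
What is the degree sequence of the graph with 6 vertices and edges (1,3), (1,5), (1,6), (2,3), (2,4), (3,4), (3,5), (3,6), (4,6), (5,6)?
[5, 4, 3, 3, 3, 2] (degrees: deg(1)=3, deg(2)=2, deg(3)=5, deg(4)=3, deg(5)=3, deg(6)=4)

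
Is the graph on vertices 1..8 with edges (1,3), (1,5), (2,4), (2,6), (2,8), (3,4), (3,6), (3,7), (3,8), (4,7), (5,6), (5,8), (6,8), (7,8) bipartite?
No (odd cycle of length 3: 6 -> 5 -> 8 -> 6)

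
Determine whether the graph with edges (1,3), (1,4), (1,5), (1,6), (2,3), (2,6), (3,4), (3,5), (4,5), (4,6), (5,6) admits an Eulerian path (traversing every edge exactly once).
Yes — and in fact it has an Eulerian circuit (the graph is connected and all 6 vertices have even degree)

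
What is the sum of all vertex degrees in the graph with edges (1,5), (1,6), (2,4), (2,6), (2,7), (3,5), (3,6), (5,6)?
16 (handshake: sum of degrees = 2|E| = 2 x 8 = 16)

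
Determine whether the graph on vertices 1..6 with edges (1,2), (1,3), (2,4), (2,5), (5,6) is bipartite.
Yes. Partition: {1, 4, 5}, {2, 3, 6}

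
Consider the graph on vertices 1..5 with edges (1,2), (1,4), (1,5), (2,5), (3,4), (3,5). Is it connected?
Yes (BFS from 1 visits [1, 2, 4, 5, 3] — all 5 vertices reached)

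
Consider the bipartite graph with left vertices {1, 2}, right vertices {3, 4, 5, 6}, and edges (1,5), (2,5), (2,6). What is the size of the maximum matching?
2 (matching: (1,5), (2,6); upper bound min(|L|,|R|) = min(2,4) = 2)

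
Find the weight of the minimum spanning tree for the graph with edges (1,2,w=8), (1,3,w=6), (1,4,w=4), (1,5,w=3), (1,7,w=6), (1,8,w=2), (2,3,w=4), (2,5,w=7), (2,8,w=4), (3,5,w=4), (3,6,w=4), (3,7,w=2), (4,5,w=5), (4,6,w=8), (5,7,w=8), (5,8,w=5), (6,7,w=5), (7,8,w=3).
22 (MST edges: (1,4,w=4), (1,5,w=3), (1,8,w=2), (2,3,w=4), (3,6,w=4), (3,7,w=2), (7,8,w=3); sum of weights 4 + 3 + 2 + 4 + 4 + 2 + 3 = 22)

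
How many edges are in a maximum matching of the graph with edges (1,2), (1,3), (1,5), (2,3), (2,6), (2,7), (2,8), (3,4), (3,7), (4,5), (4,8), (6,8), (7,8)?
4 (matching: (1,2), (3,7), (4,5), (6,8); upper bound floor(n/2) = floor(8/2) = 4)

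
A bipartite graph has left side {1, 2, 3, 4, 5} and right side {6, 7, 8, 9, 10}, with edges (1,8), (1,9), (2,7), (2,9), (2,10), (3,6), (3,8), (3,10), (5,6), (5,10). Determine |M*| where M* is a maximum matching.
4 (matching: (1,9), (2,7), (3,8), (5,10); upper bound min(|L|,|R|) = min(5,5) = 5)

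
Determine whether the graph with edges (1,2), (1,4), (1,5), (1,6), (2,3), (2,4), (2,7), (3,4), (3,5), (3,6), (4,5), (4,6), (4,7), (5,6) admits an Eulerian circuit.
Yes (the graph is connected and all 7 vertices have even degree)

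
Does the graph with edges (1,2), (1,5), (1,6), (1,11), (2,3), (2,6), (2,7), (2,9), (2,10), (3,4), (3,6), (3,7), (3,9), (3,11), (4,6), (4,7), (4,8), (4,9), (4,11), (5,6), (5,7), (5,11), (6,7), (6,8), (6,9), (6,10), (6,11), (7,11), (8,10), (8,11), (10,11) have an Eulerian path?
Yes — and in fact it has an Eulerian circuit (the graph is connected and all 11 vertices have even degree)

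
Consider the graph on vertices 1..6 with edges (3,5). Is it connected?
No, it has 5 components: {1}, {2}, {3, 5}, {4}, {6}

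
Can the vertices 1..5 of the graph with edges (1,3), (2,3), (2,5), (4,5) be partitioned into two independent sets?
Yes. Partition: {1, 2, 4}, {3, 5}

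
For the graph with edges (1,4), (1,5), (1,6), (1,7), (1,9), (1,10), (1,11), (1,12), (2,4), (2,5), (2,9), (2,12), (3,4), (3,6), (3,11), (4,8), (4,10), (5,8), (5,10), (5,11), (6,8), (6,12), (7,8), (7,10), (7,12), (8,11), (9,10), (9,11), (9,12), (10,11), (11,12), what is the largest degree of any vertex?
8 (attained at vertex 1)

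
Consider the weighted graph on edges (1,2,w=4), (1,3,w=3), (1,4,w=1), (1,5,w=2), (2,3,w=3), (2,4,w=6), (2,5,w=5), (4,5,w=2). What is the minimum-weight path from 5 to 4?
2 (path: 5 -> 4; weights 2 = 2)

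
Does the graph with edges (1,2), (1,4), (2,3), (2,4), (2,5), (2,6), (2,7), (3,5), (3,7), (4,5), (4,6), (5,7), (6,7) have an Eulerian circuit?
No (2 vertices have odd degree: {3, 6}; Eulerian circuit requires 0)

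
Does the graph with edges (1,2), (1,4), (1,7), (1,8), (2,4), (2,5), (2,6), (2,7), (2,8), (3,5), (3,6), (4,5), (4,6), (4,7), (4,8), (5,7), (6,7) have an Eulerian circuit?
No (2 vertices have odd degree: {7, 8}; Eulerian circuit requires 0)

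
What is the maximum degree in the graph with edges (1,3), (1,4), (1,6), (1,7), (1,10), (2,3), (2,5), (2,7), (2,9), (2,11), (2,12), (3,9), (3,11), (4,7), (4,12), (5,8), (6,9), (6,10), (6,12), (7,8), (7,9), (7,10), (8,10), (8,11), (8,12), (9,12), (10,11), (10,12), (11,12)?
7 (attained at vertex 12)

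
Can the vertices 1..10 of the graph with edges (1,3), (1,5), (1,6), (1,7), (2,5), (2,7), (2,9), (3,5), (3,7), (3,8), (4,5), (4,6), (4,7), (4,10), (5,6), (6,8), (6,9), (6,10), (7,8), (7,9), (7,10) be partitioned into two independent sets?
No (odd cycle of length 3: 3 -> 1 -> 5 -> 3)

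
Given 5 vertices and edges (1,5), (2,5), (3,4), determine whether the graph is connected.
No, it has 2 components: {1, 2, 5}, {3, 4}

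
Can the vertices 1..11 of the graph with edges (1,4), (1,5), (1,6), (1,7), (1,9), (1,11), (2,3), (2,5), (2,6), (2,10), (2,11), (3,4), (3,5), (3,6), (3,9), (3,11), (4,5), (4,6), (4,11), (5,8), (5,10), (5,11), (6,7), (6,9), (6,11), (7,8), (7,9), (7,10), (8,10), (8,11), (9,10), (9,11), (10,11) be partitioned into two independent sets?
No (odd cycle of length 3: 7 -> 1 -> 9 -> 7)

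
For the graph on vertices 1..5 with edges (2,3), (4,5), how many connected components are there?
3 (components: {1}, {2, 3}, {4, 5})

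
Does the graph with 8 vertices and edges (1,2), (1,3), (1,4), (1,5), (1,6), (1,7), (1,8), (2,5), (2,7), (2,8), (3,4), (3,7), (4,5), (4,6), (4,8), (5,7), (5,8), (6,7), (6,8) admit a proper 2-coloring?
No (odd cycle of length 3: 7 -> 1 -> 5 -> 7)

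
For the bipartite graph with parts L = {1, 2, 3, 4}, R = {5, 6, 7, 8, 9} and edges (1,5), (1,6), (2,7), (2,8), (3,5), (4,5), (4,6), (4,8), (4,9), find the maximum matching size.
4 (matching: (1,6), (2,8), (3,5), (4,9); upper bound min(|L|,|R|) = min(4,5) = 4)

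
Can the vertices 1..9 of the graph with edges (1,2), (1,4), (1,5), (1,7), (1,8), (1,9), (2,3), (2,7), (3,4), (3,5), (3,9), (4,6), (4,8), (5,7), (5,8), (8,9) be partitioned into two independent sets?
No (odd cycle of length 3: 9 -> 1 -> 8 -> 9)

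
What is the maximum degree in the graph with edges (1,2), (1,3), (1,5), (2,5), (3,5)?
3 (attained at vertices 1, 5)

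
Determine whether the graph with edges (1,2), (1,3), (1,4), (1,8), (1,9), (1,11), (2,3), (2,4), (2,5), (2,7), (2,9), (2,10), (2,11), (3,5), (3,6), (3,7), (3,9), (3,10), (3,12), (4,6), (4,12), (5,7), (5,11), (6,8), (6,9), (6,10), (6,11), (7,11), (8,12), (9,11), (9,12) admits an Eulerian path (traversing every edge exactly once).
Yes (the graph is connected and exactly 2 vertices have odd degree: {8, 10}; any Eulerian path must start and end at those)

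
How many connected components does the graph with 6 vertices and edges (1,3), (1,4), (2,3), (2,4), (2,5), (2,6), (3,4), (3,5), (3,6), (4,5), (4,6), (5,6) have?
1 (components: {1, 2, 3, 4, 5, 6})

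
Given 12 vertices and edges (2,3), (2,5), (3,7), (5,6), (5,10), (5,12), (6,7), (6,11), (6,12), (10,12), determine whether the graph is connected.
No, it has 5 components: {1}, {2, 3, 5, 6, 7, 10, 11, 12}, {4}, {8}, {9}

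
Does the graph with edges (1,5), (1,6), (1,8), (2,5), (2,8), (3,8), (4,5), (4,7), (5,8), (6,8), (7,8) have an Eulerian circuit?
No (2 vertices have odd degree: {1, 3}; Eulerian circuit requires 0)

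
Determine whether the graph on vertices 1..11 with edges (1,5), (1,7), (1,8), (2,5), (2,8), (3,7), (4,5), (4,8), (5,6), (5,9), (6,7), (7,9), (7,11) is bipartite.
Yes. Partition: {1, 2, 3, 4, 6, 9, 10, 11}, {5, 7, 8}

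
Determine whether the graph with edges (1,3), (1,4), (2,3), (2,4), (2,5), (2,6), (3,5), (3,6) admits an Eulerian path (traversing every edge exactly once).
Yes — and in fact it has an Eulerian circuit (the graph is connected and all 6 vertices have even degree)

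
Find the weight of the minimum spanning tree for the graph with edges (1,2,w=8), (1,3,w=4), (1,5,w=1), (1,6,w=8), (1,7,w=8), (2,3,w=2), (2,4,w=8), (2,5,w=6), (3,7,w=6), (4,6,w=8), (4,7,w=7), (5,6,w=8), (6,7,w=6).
26 (MST edges: (1,3,w=4), (1,5,w=1), (2,3,w=2), (3,7,w=6), (4,7,w=7), (6,7,w=6); sum of weights 4 + 1 + 2 + 6 + 7 + 6 = 26)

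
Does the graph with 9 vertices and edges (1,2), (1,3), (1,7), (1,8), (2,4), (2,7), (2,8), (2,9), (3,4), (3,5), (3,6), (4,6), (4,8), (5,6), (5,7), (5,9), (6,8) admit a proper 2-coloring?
No (odd cycle of length 3: 7 -> 1 -> 2 -> 7)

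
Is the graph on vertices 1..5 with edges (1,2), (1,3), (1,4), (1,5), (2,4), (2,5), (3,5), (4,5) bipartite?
No (odd cycle of length 3: 5 -> 1 -> 3 -> 5)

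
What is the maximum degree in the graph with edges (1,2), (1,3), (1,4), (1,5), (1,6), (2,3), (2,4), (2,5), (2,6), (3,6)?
5 (attained at vertices 1, 2)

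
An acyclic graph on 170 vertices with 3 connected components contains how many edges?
167 (Each of the 3 component trees on V_i vertices has V_i - 1 edges; summing gives V - C = 170 - 3 = 167)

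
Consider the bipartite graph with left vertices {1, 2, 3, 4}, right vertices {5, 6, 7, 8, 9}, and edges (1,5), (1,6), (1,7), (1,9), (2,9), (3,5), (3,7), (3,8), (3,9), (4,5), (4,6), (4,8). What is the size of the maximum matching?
4 (matching: (1,6), (2,9), (3,7), (4,8); upper bound min(|L|,|R|) = min(4,5) = 4)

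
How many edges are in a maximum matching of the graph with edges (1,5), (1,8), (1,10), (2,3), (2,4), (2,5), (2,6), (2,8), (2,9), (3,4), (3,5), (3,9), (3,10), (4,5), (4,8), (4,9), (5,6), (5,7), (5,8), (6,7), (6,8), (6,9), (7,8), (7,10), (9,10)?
5 (matching: (1,8), (2,6), (3,5), (4,9), (7,10); upper bound floor(n/2) = floor(10/2) = 5)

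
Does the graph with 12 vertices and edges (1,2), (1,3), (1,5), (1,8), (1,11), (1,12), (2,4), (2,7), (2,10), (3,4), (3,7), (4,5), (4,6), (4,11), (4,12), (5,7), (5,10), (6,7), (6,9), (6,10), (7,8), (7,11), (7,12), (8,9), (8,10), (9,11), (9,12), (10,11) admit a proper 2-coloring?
Yes. Partition: {1, 4, 7, 9, 10}, {2, 3, 5, 6, 8, 11, 12}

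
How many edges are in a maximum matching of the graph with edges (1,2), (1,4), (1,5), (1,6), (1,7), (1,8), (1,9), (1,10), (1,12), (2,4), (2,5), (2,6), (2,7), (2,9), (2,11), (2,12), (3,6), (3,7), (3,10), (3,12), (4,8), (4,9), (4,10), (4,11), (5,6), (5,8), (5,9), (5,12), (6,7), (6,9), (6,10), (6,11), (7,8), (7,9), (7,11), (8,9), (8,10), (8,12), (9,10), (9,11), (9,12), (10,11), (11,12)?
6 (matching: (1,10), (2,12), (3,7), (4,11), (5,6), (8,9); upper bound floor(n/2) = floor(12/2) = 6)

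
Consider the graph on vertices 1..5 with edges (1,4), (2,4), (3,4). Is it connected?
No, it has 2 components: {1, 2, 3, 4}, {5}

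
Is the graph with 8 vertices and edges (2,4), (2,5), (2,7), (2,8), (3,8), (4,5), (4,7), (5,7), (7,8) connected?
No, it has 3 components: {1}, {2, 3, 4, 5, 7, 8}, {6}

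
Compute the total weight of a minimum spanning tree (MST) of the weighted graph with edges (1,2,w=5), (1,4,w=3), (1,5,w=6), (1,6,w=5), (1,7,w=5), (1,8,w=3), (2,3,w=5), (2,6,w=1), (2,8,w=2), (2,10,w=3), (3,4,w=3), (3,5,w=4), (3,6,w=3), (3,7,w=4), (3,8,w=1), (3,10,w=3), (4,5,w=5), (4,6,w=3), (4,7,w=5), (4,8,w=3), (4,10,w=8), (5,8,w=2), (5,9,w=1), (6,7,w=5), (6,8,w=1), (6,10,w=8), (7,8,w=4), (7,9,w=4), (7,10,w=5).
19 (MST edges: (1,4,w=3), (1,8,w=3), (2,6,w=1), (2,10,w=3), (3,7,w=4), (3,8,w=1), (5,8,w=2), (5,9,w=1), (6,8,w=1); sum of weights 3 + 3 + 1 + 3 + 4 + 1 + 2 + 1 + 1 = 19)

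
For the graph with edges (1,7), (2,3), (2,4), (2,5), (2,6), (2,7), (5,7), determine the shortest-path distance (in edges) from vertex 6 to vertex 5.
2 (path: 6 -> 2 -> 5, 2 edges)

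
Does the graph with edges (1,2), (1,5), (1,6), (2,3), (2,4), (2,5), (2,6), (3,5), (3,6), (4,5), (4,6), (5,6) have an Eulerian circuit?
No (6 vertices have odd degree: {1, 2, 3, 4, 5, 6}; Eulerian circuit requires 0)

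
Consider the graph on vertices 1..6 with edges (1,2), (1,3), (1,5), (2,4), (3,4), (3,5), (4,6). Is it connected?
Yes (BFS from 1 visits [1, 2, 3, 5, 4, 6] — all 6 vertices reached)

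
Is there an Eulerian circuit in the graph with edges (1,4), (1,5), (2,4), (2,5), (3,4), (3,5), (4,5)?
Yes (the graph is connected and all 5 vertices have even degree)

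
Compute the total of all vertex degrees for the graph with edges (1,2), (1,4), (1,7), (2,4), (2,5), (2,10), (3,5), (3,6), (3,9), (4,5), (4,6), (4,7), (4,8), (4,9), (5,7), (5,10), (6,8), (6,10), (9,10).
38 (handshake: sum of degrees = 2|E| = 2 x 19 = 38)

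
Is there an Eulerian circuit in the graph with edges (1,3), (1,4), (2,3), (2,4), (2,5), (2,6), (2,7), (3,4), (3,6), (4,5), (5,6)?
No (4 vertices have odd degree: {2, 5, 6, 7}; Eulerian circuit requires 0)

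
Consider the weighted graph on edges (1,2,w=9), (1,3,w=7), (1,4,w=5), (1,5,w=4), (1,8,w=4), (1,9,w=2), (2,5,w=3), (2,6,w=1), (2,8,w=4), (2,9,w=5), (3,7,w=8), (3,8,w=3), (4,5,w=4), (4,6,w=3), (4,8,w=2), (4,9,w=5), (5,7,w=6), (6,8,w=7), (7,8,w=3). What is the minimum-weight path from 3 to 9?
9 (path: 3 -> 1 -> 9; weights 7 + 2 = 9)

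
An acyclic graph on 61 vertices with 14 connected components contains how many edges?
47 (Each of the 14 component trees on V_i vertices has V_i - 1 edges; summing gives V - C = 61 - 14 = 47)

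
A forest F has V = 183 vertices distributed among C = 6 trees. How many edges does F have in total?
177 (Each of the 6 component trees on V_i vertices has V_i - 1 edges; summing gives V - C = 183 - 6 = 177)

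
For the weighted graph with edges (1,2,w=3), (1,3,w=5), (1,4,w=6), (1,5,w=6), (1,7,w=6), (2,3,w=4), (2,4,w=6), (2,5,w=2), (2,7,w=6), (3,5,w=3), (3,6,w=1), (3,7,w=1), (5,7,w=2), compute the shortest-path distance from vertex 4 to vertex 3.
10 (path: 4 -> 2 -> 3; weights 6 + 4 = 10)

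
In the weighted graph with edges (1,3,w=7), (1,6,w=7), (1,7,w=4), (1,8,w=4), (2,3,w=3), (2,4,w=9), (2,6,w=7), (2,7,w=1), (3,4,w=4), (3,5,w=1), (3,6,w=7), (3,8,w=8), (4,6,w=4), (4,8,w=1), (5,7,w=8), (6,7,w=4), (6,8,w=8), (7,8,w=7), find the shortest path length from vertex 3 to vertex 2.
3 (path: 3 -> 2; weights 3 = 3)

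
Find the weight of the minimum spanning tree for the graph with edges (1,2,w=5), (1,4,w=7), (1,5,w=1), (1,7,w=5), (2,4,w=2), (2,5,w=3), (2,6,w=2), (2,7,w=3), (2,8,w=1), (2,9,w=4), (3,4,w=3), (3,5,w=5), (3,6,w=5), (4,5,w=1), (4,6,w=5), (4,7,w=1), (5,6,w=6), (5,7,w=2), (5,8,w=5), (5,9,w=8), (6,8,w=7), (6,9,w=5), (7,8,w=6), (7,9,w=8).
15 (MST edges: (1,5,w=1), (2,4,w=2), (2,6,w=2), (2,8,w=1), (2,9,w=4), (3,4,w=3), (4,5,w=1), (4,7,w=1); sum of weights 1 + 2 + 2 + 1 + 4 + 3 + 1 + 1 = 15)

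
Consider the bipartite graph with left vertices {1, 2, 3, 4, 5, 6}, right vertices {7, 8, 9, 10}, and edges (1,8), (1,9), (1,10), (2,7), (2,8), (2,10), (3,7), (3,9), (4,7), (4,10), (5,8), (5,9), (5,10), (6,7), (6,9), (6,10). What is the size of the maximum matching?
4 (matching: (1,10), (2,8), (3,9), (4,7); upper bound min(|L|,|R|) = min(6,4) = 4)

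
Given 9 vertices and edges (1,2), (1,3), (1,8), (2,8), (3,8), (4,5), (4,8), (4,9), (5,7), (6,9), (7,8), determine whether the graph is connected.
Yes (BFS from 1 visits [1, 2, 3, 8, 4, 7, 5, 9, 6] — all 9 vertices reached)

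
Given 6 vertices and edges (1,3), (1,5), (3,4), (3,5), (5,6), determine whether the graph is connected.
No, it has 2 components: {1, 3, 4, 5, 6}, {2}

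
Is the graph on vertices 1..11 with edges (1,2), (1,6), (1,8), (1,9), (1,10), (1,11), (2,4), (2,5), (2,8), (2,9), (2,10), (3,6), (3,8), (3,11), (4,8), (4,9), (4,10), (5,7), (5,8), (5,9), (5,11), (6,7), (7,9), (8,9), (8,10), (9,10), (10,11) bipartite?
No (odd cycle of length 3: 10 -> 1 -> 8 -> 10)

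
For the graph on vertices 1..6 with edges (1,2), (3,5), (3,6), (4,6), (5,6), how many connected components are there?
2 (components: {1, 2}, {3, 4, 5, 6})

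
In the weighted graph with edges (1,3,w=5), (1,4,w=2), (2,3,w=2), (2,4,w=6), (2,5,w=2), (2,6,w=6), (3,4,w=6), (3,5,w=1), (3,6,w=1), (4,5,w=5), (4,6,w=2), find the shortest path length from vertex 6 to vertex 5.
2 (path: 6 -> 3 -> 5; weights 1 + 1 = 2)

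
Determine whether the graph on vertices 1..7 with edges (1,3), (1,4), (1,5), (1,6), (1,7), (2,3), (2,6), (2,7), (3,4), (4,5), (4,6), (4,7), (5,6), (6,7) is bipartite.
No (odd cycle of length 3: 7 -> 1 -> 6 -> 7)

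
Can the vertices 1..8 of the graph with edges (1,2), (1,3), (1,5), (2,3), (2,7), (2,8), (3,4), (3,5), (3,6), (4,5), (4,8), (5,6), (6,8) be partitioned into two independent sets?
No (odd cycle of length 3: 3 -> 1 -> 2 -> 3)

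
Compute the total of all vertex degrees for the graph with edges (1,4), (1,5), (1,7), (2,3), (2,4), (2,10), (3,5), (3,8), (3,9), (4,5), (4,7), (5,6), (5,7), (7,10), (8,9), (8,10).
32 (handshake: sum of degrees = 2|E| = 2 x 16 = 32)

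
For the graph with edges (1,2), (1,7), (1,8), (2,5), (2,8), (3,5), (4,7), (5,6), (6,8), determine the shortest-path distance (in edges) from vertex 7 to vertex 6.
3 (path: 7 -> 1 -> 8 -> 6, 3 edges)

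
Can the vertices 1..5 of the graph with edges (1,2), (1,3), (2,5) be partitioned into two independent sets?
Yes. Partition: {1, 4, 5}, {2, 3}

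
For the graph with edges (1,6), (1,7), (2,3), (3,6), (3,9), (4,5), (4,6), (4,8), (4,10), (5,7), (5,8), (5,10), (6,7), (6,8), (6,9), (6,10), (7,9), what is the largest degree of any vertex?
7 (attained at vertex 6)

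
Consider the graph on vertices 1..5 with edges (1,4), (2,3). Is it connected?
No, it has 3 components: {1, 4}, {2, 3}, {5}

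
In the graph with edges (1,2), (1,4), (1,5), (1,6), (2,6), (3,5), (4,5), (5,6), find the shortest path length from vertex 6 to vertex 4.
2 (path: 6 -> 5 -> 4, 2 edges)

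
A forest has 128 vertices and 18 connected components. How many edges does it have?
110 (Each of the 18 component trees on V_i vertices has V_i - 1 edges; summing gives V - C = 128 - 18 = 110)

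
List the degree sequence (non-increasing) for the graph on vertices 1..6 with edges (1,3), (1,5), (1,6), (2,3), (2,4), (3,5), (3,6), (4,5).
[4, 3, 3, 2, 2, 2] (degrees: deg(1)=3, deg(2)=2, deg(3)=4, deg(4)=2, deg(5)=3, deg(6)=2)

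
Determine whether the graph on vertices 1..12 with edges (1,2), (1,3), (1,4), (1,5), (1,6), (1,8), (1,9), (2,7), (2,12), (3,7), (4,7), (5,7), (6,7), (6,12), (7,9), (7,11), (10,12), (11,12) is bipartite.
Yes. Partition: {1, 7, 12}, {2, 3, 4, 5, 6, 8, 9, 10, 11}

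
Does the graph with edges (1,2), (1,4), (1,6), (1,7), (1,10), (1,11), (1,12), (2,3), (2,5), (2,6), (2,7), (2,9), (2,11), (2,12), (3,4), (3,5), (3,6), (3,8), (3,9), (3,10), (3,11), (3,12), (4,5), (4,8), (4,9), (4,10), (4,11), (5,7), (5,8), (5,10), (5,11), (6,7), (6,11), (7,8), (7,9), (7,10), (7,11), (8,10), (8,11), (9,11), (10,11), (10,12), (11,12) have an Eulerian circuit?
No (8 vertices have odd degree: {1, 3, 4, 5, 6, 9, 11, 12}; Eulerian circuit requires 0)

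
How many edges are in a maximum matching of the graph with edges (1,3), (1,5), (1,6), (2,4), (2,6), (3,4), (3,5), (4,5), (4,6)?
3 (matching: (1,3), (2,6), (4,5); upper bound floor(n/2) = floor(6/2) = 3)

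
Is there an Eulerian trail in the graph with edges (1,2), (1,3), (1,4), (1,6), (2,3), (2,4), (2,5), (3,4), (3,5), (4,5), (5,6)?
Yes — and in fact it has an Eulerian circuit (the graph is connected and all 6 vertices have even degree)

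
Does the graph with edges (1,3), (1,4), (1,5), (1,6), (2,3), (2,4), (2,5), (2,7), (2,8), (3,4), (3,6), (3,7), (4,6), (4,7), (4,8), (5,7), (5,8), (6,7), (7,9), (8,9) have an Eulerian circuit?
No (2 vertices have odd degree: {2, 3}; Eulerian circuit requires 0)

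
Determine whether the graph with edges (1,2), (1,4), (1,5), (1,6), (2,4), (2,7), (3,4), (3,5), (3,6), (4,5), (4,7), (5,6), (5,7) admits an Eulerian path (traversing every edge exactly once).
No (6 vertices have odd degree: {2, 3, 4, 5, 6, 7}; Eulerian path requires 0 or 2)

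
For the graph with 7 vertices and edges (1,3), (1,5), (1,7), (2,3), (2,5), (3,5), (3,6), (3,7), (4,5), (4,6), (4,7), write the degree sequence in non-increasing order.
[5, 4, 3, 3, 3, 2, 2] (degrees: deg(1)=3, deg(2)=2, deg(3)=5, deg(4)=3, deg(5)=4, deg(6)=2, deg(7)=3)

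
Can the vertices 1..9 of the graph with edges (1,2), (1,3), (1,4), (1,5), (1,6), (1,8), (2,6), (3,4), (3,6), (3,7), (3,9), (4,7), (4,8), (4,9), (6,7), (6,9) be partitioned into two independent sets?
No (odd cycle of length 3: 4 -> 1 -> 3 -> 4)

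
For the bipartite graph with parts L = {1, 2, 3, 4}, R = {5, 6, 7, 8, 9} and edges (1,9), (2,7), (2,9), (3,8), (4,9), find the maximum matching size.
3 (matching: (1,9), (2,7), (3,8); upper bound min(|L|,|R|) = min(4,5) = 4)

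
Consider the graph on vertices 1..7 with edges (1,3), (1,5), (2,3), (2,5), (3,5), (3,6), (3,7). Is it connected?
No, it has 2 components: {1, 2, 3, 5, 6, 7}, {4}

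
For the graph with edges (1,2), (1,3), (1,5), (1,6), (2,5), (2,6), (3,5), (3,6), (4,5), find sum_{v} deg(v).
18 (handshake: sum of degrees = 2|E| = 2 x 9 = 18)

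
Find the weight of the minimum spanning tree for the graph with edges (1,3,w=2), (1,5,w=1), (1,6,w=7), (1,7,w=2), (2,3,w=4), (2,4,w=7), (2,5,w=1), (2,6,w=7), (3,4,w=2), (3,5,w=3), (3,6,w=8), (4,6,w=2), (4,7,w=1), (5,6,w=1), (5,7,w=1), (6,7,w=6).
7 (MST edges: (1,3,w=2), (1,5,w=1), (2,5,w=1), (4,7,w=1), (5,6,w=1), (5,7,w=1); sum of weights 2 + 1 + 1 + 1 + 1 + 1 = 7)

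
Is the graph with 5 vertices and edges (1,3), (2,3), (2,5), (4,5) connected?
Yes (BFS from 1 visits [1, 3, 2, 5, 4] — all 5 vertices reached)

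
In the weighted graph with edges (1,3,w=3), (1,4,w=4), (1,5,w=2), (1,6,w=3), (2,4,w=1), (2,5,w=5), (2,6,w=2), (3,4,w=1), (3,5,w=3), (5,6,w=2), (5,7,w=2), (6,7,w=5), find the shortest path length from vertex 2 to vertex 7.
6 (path: 2 -> 6 -> 5 -> 7; weights 2 + 2 + 2 = 6)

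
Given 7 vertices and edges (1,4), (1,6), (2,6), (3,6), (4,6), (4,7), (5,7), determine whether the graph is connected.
Yes (BFS from 1 visits [1, 4, 6, 7, 2, 3, 5] — all 7 vertices reached)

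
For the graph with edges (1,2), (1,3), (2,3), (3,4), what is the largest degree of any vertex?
3 (attained at vertex 3)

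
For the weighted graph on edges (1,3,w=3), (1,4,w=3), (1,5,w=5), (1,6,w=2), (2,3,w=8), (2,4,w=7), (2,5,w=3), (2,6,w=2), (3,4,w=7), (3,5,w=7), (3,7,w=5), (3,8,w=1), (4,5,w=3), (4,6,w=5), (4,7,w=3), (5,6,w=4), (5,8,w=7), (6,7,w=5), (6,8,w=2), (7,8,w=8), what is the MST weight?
16 (MST edges: (1,4,w=3), (1,6,w=2), (2,5,w=3), (2,6,w=2), (3,8,w=1), (4,7,w=3), (6,8,w=2); sum of weights 3 + 2 + 3 + 2 + 1 + 3 + 2 = 16)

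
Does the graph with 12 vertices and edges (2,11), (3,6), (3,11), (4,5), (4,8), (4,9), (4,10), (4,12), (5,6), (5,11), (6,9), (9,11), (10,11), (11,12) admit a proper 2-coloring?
Yes. Partition: {1, 2, 3, 5, 7, 8, 9, 10, 12}, {4, 6, 11}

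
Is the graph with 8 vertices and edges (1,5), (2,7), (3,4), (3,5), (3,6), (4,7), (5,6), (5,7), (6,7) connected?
No, it has 2 components: {1, 2, 3, 4, 5, 6, 7}, {8}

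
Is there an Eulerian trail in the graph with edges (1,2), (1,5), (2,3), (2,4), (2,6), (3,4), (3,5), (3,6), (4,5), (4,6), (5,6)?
Yes — and in fact it has an Eulerian circuit (the graph is connected and all 6 vertices have even degree)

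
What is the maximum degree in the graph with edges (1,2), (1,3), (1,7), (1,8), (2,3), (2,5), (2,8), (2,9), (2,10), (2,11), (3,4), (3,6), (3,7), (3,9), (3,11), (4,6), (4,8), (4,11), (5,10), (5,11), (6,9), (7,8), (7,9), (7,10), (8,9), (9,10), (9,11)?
7 (attained at vertices 2, 3, 9)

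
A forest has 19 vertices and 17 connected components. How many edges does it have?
2 (Each of the 17 component trees on V_i vertices has V_i - 1 edges; summing gives V - C = 19 - 17 = 2)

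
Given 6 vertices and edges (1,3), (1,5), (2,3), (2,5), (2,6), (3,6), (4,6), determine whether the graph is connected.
Yes (BFS from 1 visits [1, 3, 5, 2, 6, 4] — all 6 vertices reached)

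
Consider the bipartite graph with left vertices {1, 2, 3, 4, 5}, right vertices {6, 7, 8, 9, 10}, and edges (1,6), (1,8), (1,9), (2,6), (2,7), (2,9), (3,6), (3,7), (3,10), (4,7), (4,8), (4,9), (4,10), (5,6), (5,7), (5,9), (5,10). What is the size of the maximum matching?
5 (matching: (1,9), (2,7), (3,10), (4,8), (5,6); upper bound min(|L|,|R|) = min(5,5) = 5)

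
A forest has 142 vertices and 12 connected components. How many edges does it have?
130 (Each of the 12 component trees on V_i vertices has V_i - 1 edges; summing gives V - C = 142 - 12 = 130)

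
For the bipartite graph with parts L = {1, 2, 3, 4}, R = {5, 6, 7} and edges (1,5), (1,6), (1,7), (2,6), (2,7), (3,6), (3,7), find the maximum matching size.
3 (matching: (1,5), (2,6), (3,7); upper bound min(|L|,|R|) = min(4,3) = 3)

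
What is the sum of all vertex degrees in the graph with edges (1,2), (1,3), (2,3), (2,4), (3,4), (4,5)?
12 (handshake: sum of degrees = 2|E| = 2 x 6 = 12)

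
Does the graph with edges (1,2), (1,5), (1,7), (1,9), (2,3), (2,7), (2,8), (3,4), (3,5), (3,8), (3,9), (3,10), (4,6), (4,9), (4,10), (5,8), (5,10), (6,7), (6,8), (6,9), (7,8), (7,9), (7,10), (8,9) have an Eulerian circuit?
Yes (the graph is connected and all 10 vertices have even degree)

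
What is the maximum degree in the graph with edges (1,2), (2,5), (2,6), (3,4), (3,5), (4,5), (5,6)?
4 (attained at vertex 5)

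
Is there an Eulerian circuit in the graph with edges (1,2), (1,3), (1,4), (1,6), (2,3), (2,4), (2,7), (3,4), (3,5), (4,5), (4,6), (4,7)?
Yes (the graph is connected and all 7 vertices have even degree)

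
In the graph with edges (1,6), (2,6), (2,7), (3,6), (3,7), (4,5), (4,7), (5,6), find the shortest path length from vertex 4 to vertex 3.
2 (path: 4 -> 7 -> 3, 2 edges)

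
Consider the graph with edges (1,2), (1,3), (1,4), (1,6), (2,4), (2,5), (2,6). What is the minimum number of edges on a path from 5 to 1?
2 (path: 5 -> 2 -> 1, 2 edges)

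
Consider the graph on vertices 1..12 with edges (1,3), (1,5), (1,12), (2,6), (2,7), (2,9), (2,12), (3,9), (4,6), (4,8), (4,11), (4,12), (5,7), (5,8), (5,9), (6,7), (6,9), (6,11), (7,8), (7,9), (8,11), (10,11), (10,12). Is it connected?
Yes (BFS from 1 visits [1, 3, 5, 12, 9, 7, 8, 2, 4, 10, 6, 11] — all 12 vertices reached)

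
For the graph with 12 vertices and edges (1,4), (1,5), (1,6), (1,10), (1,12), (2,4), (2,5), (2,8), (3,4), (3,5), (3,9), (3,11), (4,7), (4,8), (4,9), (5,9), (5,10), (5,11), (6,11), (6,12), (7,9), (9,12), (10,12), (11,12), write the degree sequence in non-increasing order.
[6, 6, 5, 5, 5, 4, 4, 3, 3, 3, 2, 2] (degrees: deg(1)=5, deg(2)=3, deg(3)=4, deg(4)=6, deg(5)=6, deg(6)=3, deg(7)=2, deg(8)=2, deg(9)=5, deg(10)=3, deg(11)=4, deg(12)=5)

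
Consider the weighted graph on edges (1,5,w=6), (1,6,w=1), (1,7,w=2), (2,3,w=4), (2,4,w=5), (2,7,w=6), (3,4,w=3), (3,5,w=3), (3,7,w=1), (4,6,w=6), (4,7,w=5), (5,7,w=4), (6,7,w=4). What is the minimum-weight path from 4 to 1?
6 (path: 4 -> 3 -> 7 -> 1; weights 3 + 1 + 2 = 6)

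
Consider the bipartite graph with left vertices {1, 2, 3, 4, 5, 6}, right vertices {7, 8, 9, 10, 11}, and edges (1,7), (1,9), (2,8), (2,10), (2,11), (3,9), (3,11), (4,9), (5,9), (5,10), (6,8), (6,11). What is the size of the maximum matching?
5 (matching: (1,7), (2,11), (3,9), (5,10), (6,8); upper bound min(|L|,|R|) = min(6,5) = 5)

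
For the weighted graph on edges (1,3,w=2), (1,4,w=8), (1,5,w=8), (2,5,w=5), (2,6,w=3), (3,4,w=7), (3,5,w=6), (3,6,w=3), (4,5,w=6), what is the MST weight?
19 (MST edges: (1,3,w=2), (2,5,w=5), (2,6,w=3), (3,6,w=3), (4,5,w=6); sum of weights 2 + 5 + 3 + 3 + 6 = 19)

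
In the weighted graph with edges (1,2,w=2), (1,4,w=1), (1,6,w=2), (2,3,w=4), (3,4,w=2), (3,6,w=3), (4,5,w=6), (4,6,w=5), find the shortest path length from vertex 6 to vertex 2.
4 (path: 6 -> 1 -> 2; weights 2 + 2 = 4)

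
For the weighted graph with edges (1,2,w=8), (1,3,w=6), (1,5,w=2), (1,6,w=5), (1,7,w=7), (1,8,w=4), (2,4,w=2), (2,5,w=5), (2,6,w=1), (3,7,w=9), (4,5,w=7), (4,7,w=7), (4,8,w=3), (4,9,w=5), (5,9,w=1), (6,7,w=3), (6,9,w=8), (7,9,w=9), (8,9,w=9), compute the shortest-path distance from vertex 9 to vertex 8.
7 (path: 9 -> 5 -> 1 -> 8; weights 1 + 2 + 4 = 7)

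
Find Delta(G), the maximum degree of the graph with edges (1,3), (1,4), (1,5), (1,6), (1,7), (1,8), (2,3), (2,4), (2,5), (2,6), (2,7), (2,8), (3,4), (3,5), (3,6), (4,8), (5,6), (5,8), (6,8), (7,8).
6 (attained at vertices 1, 2, 8)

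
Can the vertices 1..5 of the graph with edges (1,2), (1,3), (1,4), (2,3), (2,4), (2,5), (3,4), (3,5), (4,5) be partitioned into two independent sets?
No (odd cycle of length 3: 3 -> 1 -> 2 -> 3)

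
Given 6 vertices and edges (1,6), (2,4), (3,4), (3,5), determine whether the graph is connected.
No, it has 2 components: {1, 6}, {2, 3, 4, 5}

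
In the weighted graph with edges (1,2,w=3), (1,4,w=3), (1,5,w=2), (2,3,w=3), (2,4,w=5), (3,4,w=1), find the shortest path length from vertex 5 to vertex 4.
5 (path: 5 -> 1 -> 4; weights 2 + 3 = 5)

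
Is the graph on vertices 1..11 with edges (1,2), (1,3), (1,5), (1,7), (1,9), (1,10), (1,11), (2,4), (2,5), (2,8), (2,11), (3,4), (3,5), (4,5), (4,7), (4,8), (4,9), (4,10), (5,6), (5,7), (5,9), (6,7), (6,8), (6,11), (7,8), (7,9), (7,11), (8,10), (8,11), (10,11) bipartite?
No (odd cycle of length 3: 5 -> 1 -> 3 -> 5)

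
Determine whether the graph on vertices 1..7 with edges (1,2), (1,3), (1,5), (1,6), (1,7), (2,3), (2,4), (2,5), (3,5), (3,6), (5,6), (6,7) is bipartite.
No (odd cycle of length 3: 2 -> 1 -> 3 -> 2)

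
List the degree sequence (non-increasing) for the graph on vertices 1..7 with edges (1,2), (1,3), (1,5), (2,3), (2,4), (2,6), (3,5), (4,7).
[4, 3, 3, 2, 2, 1, 1] (degrees: deg(1)=3, deg(2)=4, deg(3)=3, deg(4)=2, deg(5)=2, deg(6)=1, deg(7)=1)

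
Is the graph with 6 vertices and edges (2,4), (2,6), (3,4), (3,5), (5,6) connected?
No, it has 2 components: {1}, {2, 3, 4, 5, 6}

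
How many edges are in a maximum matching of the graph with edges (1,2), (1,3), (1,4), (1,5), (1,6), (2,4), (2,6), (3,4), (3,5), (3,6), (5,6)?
3 (matching: (1,3), (2,4), (5,6); upper bound floor(n/2) = floor(6/2) = 3)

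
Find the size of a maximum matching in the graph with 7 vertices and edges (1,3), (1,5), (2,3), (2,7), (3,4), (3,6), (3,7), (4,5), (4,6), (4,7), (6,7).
3 (matching: (1,5), (3,4), (6,7); upper bound floor(n/2) = floor(7/2) = 3)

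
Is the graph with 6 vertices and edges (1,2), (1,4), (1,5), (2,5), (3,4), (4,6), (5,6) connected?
Yes (BFS from 1 visits [1, 2, 4, 5, 3, 6] — all 6 vertices reached)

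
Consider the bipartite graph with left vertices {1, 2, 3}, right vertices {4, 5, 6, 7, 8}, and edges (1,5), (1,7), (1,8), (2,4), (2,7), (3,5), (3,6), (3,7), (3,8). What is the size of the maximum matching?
3 (matching: (1,8), (2,7), (3,6); upper bound min(|L|,|R|) = min(3,5) = 3)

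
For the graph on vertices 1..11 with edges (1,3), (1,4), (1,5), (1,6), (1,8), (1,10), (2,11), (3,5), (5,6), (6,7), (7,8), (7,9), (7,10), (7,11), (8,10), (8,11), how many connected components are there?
1 (components: {1, 2, 3, 4, 5, 6, 7, 8, 9, 10, 11})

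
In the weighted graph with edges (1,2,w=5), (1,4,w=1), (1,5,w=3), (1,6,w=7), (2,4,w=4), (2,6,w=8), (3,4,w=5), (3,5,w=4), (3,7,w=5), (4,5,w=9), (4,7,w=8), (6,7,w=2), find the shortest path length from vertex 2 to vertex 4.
4 (path: 2 -> 4; weights 4 = 4)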